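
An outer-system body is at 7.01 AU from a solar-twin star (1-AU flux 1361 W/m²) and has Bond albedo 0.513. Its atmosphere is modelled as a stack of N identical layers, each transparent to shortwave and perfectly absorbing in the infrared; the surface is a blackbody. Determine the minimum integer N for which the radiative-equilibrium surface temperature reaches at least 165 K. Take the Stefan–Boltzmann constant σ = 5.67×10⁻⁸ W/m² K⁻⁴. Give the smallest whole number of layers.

Irradiance scales as 1/d², so S = 1361 W/m² × (1/7.01)² = 27.70 W/m².
The effective emission temperature is T_e = [S(1−α)/(4σ)]^¼ = 87.82 K.
Need (N+1)T_e⁴ ≥ T_s⁴, i.e. N+1 ≥ (165/87.82)⁴ = 12.463.
The minimum whole number is N = 12.

12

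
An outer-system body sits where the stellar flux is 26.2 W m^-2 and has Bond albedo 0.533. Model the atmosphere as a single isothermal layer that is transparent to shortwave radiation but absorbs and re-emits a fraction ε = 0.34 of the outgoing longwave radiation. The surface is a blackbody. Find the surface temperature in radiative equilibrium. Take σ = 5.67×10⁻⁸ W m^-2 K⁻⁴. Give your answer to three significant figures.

The planet radiates to space at T_e = [S(1−α)/(4σ)]^(1/4) = 85.70 K.
For a single slab of emissivity ε, T_s⁴ = 2T_e⁴/(2−ε); thus T_s = 85.70·(1.205)^(1/4) = 89.79 K.

89.8 kelvin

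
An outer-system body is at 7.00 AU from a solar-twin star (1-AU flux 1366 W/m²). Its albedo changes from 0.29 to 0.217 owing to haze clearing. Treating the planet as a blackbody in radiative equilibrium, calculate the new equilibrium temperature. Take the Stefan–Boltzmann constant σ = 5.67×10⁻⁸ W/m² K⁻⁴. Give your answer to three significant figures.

Flux at the orbit: S = 1366/(7.00)² = 27.88 W/m².
T₂ = [S(1−α₂)/(4σ)]^(1/4) = [27.88·0.783/(4σ)]^(1/4) = 99.05 K.

99.0 K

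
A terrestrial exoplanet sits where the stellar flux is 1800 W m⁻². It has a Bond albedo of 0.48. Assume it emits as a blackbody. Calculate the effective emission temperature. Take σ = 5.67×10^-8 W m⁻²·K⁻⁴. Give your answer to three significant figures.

253 K

Averaging over the sphere, the absorbed flux is S(1−α)/4 = 234.0 W m⁻².
In equilibrium σT⁴ equals this, so T = 253.5 K.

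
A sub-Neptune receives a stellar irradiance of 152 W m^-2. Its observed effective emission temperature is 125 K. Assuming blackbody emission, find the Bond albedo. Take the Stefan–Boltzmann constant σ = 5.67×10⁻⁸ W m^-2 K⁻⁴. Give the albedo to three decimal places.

Rearranging the radiative balance, α = 1 − 4σT⁴/S.
σT⁴ = 13.84 W m^-2, so 4σT⁴ = 55.37 W m^-2.
Hence α = 1 − 55.37/152.0 = 0.6357.

0.636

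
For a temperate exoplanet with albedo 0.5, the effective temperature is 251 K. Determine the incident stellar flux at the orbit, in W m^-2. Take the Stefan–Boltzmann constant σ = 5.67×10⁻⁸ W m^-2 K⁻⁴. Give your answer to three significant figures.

1800 W m^-2

From S(1−α)/4 = σT⁴: S = 4σT⁴/(1−α).
σT⁴ = 5.67×10⁻⁸·(251)⁴ = 225.0 W m^-2.
S = 4·225.0/0.5 = 1800 W m^-2.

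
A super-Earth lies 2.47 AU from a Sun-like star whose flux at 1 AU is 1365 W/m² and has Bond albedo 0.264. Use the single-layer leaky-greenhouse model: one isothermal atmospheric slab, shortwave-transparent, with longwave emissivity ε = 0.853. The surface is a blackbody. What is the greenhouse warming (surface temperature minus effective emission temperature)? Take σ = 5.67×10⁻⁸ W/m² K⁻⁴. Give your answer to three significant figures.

24.5 K

By the inverse-square law, S = 1365/2.47² = 223.7 W/m².
At the top of the atmosphere, σT_e⁴ = S(1−α)/4 = 41.17 W/m², giving T_e = 164.2 K.
For a single slab of emissivity ε, T_s⁴ = 2T_e⁴/(2−ε); thus T_s = 164.2·(1.744)^(1/4) = 188.6 K.
The atmosphere warms the surface by 24.48 K.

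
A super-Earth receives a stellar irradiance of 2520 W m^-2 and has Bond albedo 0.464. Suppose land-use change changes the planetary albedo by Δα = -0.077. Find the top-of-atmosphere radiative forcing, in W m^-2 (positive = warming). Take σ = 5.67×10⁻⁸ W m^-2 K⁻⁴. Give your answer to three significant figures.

48.5 W m^-2

ΔF = −(S/4)Δα = −(2520/4)×(-0.077) = 48.51 W m^-2.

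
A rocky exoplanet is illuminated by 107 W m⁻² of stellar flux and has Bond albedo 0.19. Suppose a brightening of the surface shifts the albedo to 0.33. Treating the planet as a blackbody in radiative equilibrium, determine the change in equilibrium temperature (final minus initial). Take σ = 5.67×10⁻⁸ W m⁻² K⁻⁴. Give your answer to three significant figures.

Initial: T₁ = [S(1−0.19)/(4σ)]^(1/4) = 139.8 K.
With α = 0.33, T₂ = 133.3 K.
ΔT = T₂ − T₁ = -6.478 K.

-6.48 K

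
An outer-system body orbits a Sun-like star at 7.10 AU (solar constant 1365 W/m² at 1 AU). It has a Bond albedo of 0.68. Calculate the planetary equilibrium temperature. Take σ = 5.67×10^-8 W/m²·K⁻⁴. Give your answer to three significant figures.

78.6 kelvin

Irradiance scales as 1/d², so S = 1365 W/m² × (1/7.10)² = 27.08 W/m².
Averaging over the sphere, the absorbed flux is S(1−α)/4 = 2.166 W/m².
Set σT⁴ = 2.166 → T = (2.166/σ)^(1/4) = 78.62 K.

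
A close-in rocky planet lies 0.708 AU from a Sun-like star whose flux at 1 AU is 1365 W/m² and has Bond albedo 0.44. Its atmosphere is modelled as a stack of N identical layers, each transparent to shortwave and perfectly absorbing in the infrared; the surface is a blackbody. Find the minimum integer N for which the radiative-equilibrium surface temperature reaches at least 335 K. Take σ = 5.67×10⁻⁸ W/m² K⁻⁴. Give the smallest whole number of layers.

By the inverse-square law, S = 1365/0.708² = 2723 W/m².
The effective emission temperature is T_e = [S(1−α)/(4σ)]^¼ = 286.4 K.
Need (N+1)T_e⁴ ≥ T_s⁴, i.e. N+1 ≥ (335/286.4)⁴ = 1.873.
The minimum whole number is N = 1.

1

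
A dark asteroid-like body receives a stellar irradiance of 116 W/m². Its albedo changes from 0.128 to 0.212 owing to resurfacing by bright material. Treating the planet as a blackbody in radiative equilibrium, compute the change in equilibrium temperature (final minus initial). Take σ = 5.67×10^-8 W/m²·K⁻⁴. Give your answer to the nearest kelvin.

-4 K

Initial: T₁ = [S(1−0.128)/(4σ)]^(1/4) = 145.3 K.
After:  T₂ = [116.0·0.788/(4σ)]^(1/4) = 141.7 K.
Change: 141.7 − 145.3 = -3.634 K.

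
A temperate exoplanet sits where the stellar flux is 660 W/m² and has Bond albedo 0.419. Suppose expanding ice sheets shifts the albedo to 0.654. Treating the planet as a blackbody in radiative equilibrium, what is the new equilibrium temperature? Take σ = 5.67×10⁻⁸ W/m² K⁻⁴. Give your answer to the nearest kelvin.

178 kelvin

T₂ = [S(1−α₂)/(4σ)]^(1/4) = [660.0·0.346/(4σ)]^(1/4) = 178.1 K.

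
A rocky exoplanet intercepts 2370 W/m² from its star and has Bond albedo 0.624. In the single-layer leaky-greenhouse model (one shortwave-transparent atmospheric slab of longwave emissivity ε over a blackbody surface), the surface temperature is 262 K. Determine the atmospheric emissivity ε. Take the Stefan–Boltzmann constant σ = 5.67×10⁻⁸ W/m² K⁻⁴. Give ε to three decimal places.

0.332

Effective temperature: T_e = [S(1−α)/(4σ)]^(1/4) = 250.4 K.
Inverting T_s⁴ = 2T_e⁴/(2−ε): (T_e/T_s)⁴ = 0.8339, so ε = 2(1 − 0.8339) = 0.3323.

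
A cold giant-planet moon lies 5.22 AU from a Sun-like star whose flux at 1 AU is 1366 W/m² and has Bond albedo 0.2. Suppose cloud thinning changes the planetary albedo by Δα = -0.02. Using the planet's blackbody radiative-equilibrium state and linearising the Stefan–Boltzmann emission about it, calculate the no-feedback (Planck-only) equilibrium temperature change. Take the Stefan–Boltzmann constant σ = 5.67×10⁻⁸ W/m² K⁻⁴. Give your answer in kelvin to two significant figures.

Irradiance scales as 1/d², so S = 1366 W/m² × (1/5.22)² = 50.13 W/m².
The baseline emission temperature is T_e = 115.3 K.
TOA radiative forcing: ΔF = −S·Δα/4 = −50.13·(-0.02)/4 = 0.2507 W/m².
Planck response: λ_P = 4σT_e³ = 4·5.67×10⁻⁸·(115.3)³ = 0.3478 W/m²/K.
ΔT₀ = ΔF/λ_P = 0.2507/0.3478 = 0.721 K.

0.72 kelvin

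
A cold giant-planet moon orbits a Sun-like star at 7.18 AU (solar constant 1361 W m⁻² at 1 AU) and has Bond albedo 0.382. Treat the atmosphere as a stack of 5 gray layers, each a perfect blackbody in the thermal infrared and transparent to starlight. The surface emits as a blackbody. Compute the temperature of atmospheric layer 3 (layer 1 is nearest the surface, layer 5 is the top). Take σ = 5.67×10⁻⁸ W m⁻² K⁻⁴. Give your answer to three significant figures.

Irradiance scales as 1/d², so S = 1361 W m⁻² × (1/7.18)² = 26.40 W m⁻².
The effective emission temperature is T_e = [S(1−α)/(4σ)]^¼ = 92.10 K.
In the N-layer model, layer k (counted from the surface) has T_k = (N+1−k)^(1/4)·T_e.
With k = 3: T_3 = (5+1−3)^¼·92.10 K = 121.2 K.

121 K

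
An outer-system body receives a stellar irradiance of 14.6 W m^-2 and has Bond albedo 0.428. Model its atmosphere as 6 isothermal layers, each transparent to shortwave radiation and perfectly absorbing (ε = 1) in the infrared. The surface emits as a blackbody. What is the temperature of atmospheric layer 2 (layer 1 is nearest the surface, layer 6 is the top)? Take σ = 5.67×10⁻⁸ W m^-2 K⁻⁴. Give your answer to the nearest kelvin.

OLR = S(1−α)/4 = 2.088 W m^-2; the top layer radiates at T_e = 77.90 K.
The net upward flux σT_e⁴ is constant between every pair of levels, so T_k⁴ = (N+1−k)T_e⁴.
T_2 = (5)^(1/4)·77.90 = 116.5 K.

116 K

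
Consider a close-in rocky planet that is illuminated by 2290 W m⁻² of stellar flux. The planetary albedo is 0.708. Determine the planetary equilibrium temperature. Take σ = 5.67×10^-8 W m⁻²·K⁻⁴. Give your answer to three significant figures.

Absorbed flux (global mean): S(1−α)/4 = 2290·0.292/4 = 167.2 W m⁻².
Set σT⁴ = 167.2 → T = (167.2/σ)^(1/4) = 233.0 K.

233 K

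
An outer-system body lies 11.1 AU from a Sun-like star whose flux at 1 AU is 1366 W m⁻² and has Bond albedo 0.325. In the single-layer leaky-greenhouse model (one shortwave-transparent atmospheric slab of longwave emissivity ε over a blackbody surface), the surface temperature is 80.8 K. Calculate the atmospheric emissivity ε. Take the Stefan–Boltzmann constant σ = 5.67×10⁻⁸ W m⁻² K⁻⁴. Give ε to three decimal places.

0.452

By the inverse-square law, S = 1366/11.1² = 11.09 W m⁻².
TOA balance gives T_e = 75.79 K.
Since (2−ε)/2 = (T_e/T_s)⁴ = 0.7741, ε = 0.4517.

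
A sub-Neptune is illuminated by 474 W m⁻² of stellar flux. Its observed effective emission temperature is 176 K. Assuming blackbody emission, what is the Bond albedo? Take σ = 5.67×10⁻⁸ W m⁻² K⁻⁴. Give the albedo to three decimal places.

Rearranging the radiative balance, α = 1 − 4σT⁴/S.
σT⁴ = 54.40 W m⁻², so 4σT⁴ = 217.6 W m⁻².
1−α = 217.6/474.0 = 0.4591, so α = 0.5409.

0.541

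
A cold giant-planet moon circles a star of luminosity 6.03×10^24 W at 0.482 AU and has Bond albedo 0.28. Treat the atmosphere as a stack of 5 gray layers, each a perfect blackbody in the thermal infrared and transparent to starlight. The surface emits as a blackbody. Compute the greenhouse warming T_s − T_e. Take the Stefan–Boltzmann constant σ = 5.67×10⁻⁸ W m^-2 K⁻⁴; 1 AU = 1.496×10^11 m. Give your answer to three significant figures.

d = 0.482 × 1.496×10^11 m = 7.211×10^10 m.
Spreading L over a sphere of radius d: S = 6.03×10^24/(4π·7.21×10^10²) = 92.29 W m^-2.
The effective emission temperature is T_e = [S(1−α)/(4σ)]^¼ = 130.8 K.
T_s = (N+1)^(1/4)·T_e = 204.8 K.
Warming: T_s − T_e = 73.93 K.

73.9 K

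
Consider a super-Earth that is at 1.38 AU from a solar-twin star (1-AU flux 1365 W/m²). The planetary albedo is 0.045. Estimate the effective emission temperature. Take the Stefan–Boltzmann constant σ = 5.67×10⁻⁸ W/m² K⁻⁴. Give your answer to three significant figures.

By the inverse-square law, S = 1365/1.38² = 716.8 W/m².
The planet absorbs (1−α)S over its disc πR² and re-emits over 4πR², so the mean absorbed flux is (1−0.045)·716.8/4 = 171.1 W/m².
In equilibrium σT⁴ equals this, so T = 234.4 K.

234 kelvin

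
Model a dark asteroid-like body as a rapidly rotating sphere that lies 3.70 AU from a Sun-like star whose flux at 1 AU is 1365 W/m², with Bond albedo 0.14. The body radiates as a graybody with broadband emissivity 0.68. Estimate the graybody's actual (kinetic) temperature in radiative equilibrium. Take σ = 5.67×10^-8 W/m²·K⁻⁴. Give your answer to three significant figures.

154 K

Flux at the orbit: S = 1365/(3.70)² = 99.71 W/m².
Absorbed flux (global mean): S(1−α)/4 = 99.71·0.86/4 = 21.44 W/m².
Radiative balance εσT⁴ = 21.44 gives T = [21.44/(0.68·σ)]^(1/4) = 153.6 K.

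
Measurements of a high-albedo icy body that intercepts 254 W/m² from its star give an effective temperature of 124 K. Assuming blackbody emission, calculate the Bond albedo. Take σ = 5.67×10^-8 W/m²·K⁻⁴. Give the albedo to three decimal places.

From σT⁴ = S(1−α)/4 we invert for α: 1−α = 4σT⁴/S.
σT⁴ = 13.41 W/m², so 4σT⁴ = 53.62 W/m².
1−α = 53.62/254.0 = 0.2111, so α = 0.7889.

0.789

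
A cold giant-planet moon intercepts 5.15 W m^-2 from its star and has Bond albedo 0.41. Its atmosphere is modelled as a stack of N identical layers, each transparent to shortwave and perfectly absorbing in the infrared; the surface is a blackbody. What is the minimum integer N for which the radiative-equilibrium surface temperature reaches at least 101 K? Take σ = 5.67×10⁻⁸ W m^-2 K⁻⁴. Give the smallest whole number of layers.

The effective emission temperature is T_e = [S(1−α)/(4σ)]^¼ = 60.50 K.
Since T_s⁴ = (N+1)T_e⁴, we need N ≥ (T_s/T_e)⁴ − 1 = 6.767.
Rounding up, N = 7.

7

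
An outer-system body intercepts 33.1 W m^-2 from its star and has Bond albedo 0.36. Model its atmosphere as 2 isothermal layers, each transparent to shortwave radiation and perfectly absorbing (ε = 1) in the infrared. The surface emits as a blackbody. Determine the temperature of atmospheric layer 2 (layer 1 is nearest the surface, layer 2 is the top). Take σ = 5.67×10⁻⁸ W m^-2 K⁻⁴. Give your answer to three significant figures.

OLR = S(1−α)/4 = 5.296 W m^-2; the top layer radiates at T_e = 98.31 K.
In the N-layer model, layer k (counted from the surface) has T_k = (N+1−k)^(1/4)·T_e.
With k = 2: T_2 = (2+1−2)^¼·98.31 K = 98.31 K.

98.3 K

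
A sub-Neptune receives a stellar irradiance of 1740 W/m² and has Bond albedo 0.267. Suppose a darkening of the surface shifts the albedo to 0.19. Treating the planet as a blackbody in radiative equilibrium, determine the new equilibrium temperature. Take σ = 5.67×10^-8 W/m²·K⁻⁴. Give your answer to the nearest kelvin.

T₂ = [S(1−α₂)/(4σ)]^(1/4) = [1740·0.81/(4σ)]^(1/4) = 280.8 K.

281 K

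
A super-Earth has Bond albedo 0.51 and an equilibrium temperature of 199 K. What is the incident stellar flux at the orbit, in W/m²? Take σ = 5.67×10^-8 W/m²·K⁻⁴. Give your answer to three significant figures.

726 W/m²

Invert the energy balance for S: S = 4σT⁴/(1−α).
The emitted flux is σT⁴ = 88.92 W/m².
So S = 4×88.92/(1−0.51) = 725.9 W/m².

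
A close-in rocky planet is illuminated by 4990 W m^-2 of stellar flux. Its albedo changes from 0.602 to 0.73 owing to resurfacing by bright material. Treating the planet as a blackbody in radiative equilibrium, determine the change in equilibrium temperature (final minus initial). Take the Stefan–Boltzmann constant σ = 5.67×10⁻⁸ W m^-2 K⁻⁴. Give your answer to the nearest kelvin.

With α = 0.602, T₁ = 305.9 K.
With α = 0.73, T₂ = 277.6 K.
Change: 277.6 − 305.9 = -28.28 K.

-28 K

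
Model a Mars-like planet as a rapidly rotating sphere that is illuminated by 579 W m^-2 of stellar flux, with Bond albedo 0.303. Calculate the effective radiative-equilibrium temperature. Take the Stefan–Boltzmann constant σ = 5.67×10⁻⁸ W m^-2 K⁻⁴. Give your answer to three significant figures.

205 K

Averaging over the sphere, the absorbed flux is S(1−α)/4 = 100.9 W m^-2.
Set σT⁴ = 100.9 → T = (100.9/σ)^(1/4) = 205.4 K.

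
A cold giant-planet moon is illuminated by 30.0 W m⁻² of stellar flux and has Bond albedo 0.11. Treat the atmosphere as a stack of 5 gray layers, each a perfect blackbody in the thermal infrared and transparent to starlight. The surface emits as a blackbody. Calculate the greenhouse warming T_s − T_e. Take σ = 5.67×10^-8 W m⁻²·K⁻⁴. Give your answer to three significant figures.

58.9 K

OLR = S(1−α)/4 = 6.675 W m⁻²; the top layer radiates at T_e = 104.2 K.
Surface: T_s = (6)^¼·T_e = 163.0 K.
So the greenhouse effect raises the surface by 163.0 − 104.2 = 58.86 K.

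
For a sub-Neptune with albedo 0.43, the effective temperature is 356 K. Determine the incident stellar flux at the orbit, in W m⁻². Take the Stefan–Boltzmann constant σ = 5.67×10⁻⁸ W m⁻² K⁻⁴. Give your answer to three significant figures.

Invert the energy balance for S: S = 4σT⁴/(1−α).
The emitted flux is σT⁴ = 910.7 W m⁻².
S = 4·910.7/0.57 = 6391 W m⁻².

6390 W m⁻²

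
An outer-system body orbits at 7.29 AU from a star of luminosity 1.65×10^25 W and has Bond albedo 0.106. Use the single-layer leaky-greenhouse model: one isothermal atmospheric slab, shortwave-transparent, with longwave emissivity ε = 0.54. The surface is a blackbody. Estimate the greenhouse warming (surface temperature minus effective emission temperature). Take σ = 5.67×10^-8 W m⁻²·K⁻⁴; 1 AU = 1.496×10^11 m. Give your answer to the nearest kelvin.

Orbital distance: d = 7.29 AU = 1.091×10^12 m.
Spreading L over a sphere of radius d: S = 1.65×10^25/(4π·1.09×10^12²) = 1.104 W m⁻².
The planet radiates to space at T_e = [S(1−α)/(4σ)]^(1/4) = 45.67 K.
The surface balance (absorbed SW + ε·downward IR = σT_s⁴) with T_a⁴ = T_s⁴/2 reduces to T_s = T_e·[2/(2−ε)]^¼ = 49.41 K.
The atmosphere warms the surface by 3.739 K.

4 kelvin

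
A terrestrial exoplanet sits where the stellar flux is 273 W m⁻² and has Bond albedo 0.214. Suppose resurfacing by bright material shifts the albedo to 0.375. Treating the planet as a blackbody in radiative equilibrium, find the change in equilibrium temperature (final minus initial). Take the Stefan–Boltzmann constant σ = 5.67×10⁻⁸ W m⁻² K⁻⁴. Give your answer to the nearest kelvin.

-10 kelvin

Initial: T₁ = [S(1−0.214)/(4σ)]^(1/4) = 175.4 K.
Final:   T₂ = [S(1−0.375)/(4σ)]^(1/4) = 165.6 K.
Change: 165.6 − 175.4 = -9.767 K.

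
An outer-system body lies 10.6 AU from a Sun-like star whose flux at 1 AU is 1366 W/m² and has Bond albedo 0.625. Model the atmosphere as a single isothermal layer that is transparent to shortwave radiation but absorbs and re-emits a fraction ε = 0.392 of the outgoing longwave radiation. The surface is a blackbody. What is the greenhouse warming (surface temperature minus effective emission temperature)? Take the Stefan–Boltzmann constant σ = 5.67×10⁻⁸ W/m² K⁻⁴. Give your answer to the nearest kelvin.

4 kelvin

Irradiance scales as 1/d², so S = 1366 W/m² × (1/10.6)² = 12.16 W/m².
The planet radiates to space at T_e = [S(1−α)/(4σ)]^(1/4) = 66.96 K.
For a single slab of emissivity ε, T_s⁴ = 2T_e⁴/(2−ε); thus T_s = 66.96·(1.244)^(1/4) = 70.71 K.
The atmosphere warms the surface by 3.753 K.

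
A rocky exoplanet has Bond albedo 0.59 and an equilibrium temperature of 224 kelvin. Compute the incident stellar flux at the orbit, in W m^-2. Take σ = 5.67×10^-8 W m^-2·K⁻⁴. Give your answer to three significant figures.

From S(1−α)/4 = σT⁴: S = 4σT⁴/(1−α).
The emitted flux is σT⁴ = 142.7 W m^-2.
S = 4·142.7/0.41 = 1393 W m^-2.

1390 W m^-2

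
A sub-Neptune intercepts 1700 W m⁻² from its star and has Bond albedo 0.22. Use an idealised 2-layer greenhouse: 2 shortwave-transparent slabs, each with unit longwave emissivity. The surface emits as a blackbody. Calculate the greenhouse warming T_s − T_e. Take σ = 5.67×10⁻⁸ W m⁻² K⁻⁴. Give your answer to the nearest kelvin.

87 K

OLR = S(1−α)/4 = 331.5 W m⁻²; the top layer radiates at T_e = 276.5 K.
Surface: T_s = (3)^¼·T_e = 363.9 K.
So the greenhouse effect raises the surface by 363.9 − 276.5 = 87.40 K.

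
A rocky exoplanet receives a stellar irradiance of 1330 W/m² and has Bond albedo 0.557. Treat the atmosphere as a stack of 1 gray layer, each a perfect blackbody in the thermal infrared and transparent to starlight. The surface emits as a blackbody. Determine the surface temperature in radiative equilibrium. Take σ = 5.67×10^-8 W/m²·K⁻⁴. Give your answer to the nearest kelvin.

268 K

OLR = S(1−α)/4 = 147.3 W/m²; the top layer radiates at T_e = 225.8 K.
For an N-layer opaque stack, T_s⁴ = (N+1)T_e⁴, hence T_s = (2)^(1/4)×225.8 K = 268.5 K.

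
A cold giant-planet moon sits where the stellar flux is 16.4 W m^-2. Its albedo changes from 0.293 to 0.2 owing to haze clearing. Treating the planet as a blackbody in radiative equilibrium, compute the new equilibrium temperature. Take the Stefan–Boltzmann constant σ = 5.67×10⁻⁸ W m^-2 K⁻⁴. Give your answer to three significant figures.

87.2 kelvin

With the new albedo, S(1−α₂)/4 = 3.280 W m^-2, so T₂ = 87.21 K.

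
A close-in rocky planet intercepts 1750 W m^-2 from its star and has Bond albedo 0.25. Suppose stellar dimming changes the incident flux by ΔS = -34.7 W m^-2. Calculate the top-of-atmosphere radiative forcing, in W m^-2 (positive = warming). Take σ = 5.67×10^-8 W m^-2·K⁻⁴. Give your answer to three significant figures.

ΔF = Δ[S(1−α)]/4 = (1−0.25)·-34.7/4 = -6.506 W m^-2.

-6.51 W m^-2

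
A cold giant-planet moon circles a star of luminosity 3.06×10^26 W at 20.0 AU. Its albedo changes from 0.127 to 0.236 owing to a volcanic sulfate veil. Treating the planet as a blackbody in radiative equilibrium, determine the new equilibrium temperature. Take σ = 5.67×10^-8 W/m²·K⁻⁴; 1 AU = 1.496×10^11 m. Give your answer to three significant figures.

Orbital distance: d = 20.0 AU = 2.992×10^12 m.
Spreading L over a sphere of radius d: S = 3.06×10^26/(4π·2.99×10^12²) = 2.720 W/m².
With the new albedo, S(1−α₂)/4 = 0.5195 W/m², so T₂ = 55.02 K.

55.0 K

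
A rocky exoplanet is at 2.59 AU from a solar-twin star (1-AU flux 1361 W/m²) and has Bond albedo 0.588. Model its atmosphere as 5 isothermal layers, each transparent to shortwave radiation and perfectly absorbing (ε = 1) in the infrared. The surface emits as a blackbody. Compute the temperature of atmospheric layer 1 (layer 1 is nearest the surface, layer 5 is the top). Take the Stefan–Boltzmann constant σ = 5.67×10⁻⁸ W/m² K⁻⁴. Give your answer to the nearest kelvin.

Irradiance scales as 1/d², so S = 1361 W/m² × (1/2.59)² = 202.9 W/m².
Top-of-atmosphere balance: σT_e⁴ = S(1−α)/4 = 20.90 W/m² → T_e = 138.6 K.
The net upward flux σT_e⁴ is constant between every pair of levels, so T_k⁴ = (N+1−k)T_e⁴.
With k = 1: T_1 = (5+1−1)^¼·138.6 K = 207.2 K.

207 K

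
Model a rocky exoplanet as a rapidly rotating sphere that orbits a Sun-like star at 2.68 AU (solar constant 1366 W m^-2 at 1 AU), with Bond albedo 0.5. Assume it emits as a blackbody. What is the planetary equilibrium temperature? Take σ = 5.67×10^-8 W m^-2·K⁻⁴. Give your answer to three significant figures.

143 K

Flux at the orbit: S = 1366/(2.68)² = 190.2 W m^-2.
The planet absorbs (1−α)S over its disc πR² and re-emits over 4πR², so the mean absorbed flux is (1−0.5)·190.2/4 = 23.77 W m^-2.
Balancing against σT⁴: T = (23.77/5.67×10⁻⁸)^(1/4) = 143.1 K.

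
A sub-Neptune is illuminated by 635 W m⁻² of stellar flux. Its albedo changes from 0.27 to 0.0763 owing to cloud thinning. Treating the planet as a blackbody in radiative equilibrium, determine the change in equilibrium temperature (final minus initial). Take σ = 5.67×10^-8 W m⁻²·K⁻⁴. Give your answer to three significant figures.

Initial: T₁ = [S(1−0.27)/(4σ)]^(1/4) = 212.6 K.
After:  T₂ = [635.0·0.924/(4σ)]^(1/4) = 225.5 K.
ΔT = T₂ − T₁ = 12.89 K.

12.9 K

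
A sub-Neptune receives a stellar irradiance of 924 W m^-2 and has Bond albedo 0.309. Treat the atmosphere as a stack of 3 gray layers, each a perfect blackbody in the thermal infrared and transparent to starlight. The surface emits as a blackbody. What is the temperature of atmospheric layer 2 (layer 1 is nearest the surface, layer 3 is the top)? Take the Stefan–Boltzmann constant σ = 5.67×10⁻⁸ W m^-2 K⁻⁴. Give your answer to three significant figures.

274 kelvin

OLR = S(1−α)/4 = 159.6 W m^-2; the top layer radiates at T_e = 230.3 K.
In the N-layer model, layer k (counted from the surface) has T_k = (N+1−k)^(1/4)·T_e.
T_2 = (2)^(1/4)·230.3 = 273.9 K.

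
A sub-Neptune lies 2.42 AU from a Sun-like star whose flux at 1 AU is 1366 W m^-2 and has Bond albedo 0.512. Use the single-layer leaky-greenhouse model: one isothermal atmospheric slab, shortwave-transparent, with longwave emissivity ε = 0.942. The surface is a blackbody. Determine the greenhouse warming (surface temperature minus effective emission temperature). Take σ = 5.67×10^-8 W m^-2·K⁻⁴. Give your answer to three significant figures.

25.8 K

Flux at the orbit: S = 1366/(2.42)² = 233.2 W m^-2.
At the top of the atmosphere, σT_e⁴ = S(1−α)/4 = 28.46 W m^-2, giving T_e = 149.7 K.
Surface balance with a leaky layer gives σT_s⁴ = σT_e⁴·2/(2−ε), so T_s = T_e·[2/(2−0.942)]^(1/4) = 175.5 K.
T_s − T_e = 175.5 − 149.7 = 25.83 K.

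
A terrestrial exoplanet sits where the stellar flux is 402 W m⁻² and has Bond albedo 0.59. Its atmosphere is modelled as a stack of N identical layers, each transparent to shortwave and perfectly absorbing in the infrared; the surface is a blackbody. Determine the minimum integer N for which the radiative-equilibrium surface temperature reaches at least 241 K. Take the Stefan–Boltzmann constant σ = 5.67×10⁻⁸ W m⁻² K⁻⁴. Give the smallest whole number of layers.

4

Top-of-atmosphere balance: σT_e⁴ = S(1−α)/4 = 41.21 W m⁻² → T_e = 164.2 K.
Need (N+1)T_e⁴ ≥ T_s⁴, i.e. N+1 ≥ (241/164.2)⁴ = 4.642.
The minimum whole number is N = 4.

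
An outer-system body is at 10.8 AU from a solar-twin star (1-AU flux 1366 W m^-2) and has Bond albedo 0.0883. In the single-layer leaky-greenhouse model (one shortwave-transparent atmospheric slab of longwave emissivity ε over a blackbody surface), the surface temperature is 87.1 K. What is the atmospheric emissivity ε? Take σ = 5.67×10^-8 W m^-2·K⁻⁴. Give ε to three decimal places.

0.364

Flux at the orbit: S = 1366/(10.8)² = 11.71 W m^-2.
Effective temperature: T_e = [S(1−α)/(4σ)]^(1/4) = 82.83 K.
T_s⁴ = T_e⁴·2/(2−ε) → ε = 2 − 2(T_e/T_s)⁴ = 2 − 2·(82.83/87.1)⁴ = 0.3641.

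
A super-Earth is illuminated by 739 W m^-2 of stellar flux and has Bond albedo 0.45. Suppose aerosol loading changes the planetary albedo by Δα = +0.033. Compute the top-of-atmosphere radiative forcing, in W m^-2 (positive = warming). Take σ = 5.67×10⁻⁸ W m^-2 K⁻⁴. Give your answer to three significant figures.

The change in absorbed flux is Δ[S(1−α)/4] = −SΔα/4 = -6.097 W m^-2.

-6.10 W m^-2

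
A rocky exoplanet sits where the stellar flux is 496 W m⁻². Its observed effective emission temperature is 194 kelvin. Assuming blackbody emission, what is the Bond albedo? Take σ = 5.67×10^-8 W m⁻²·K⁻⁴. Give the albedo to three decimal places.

0.352

Rearranging the radiative balance, α = 1 − 4σT⁴/S.
σT⁴ = 80.31 W m⁻², so 4σT⁴ = 321.3 W m⁻².
Hence α = 1 − 321.3/496.0 = 0.3523.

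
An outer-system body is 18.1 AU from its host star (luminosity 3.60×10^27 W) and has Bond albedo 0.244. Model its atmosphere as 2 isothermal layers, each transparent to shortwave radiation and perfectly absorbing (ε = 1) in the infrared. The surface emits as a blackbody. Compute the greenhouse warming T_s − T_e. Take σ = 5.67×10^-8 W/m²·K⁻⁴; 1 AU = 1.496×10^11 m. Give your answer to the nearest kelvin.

34 kelvin

d = 18.1 × 1.496×10^11 m = 2.708×10^12 m.
S = L/(4πd²) = 39.07 W/m².
Top-of-atmosphere balance: σT_e⁴ = S(1−α)/4 = 7.385 W/m² → T_e = 106.8 K.
T_s = (N+1)^(1/4)·T_e = 140.6 K.
So the greenhouse effect raises the surface by 140.6 − 106.8 = 33.77 K.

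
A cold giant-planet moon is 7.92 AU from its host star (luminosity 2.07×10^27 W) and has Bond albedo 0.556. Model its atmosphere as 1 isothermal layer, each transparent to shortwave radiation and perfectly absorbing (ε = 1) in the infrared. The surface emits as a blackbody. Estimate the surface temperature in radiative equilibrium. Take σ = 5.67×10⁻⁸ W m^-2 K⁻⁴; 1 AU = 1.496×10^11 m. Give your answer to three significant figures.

Orbital distance: d = 7.92 AU = 1.185×10^12 m.
Spreading L over a sphere of radius d: S = 2.07×10^27/(4π·1.18×10^12²) = 117.3 W m^-2.
OLR = S(1−α)/4 = 13.02 W m^-2; the top layer radiates at T_e = 123.1 K.
For an N-layer opaque stack, T_s⁴ = (N+1)T_e⁴, hence T_s = (2)^(1/4)×123.1 K = 146.4 K.

146 kelvin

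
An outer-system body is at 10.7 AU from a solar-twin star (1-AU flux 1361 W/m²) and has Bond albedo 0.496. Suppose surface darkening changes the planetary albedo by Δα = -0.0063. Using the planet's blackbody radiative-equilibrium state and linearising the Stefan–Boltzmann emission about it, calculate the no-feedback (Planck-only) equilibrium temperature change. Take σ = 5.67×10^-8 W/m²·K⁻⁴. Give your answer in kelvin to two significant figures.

Flux at the orbit: S = 1361/(10.7)² = 11.89 W/m².
The baseline emission temperature is T_e = 71.69 K.
ΔF = −(S/4)Δα = −(11.89/4)×(-0.0063) = 0.01872 W/m².
Linearising σT⁴ gives d(σT⁴)/dT = 4σT_e³ = 0.08357 W/m² per K.
ΔT₀ = ΔF/λ_P = 0.01872/0.08357 = 0.224 K.

0.22 K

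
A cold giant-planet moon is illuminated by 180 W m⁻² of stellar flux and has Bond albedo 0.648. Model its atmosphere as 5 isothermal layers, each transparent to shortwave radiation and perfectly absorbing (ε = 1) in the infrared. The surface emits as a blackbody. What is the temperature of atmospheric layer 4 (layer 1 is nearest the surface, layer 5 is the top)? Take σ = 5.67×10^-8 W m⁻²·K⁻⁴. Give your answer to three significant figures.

OLR = S(1−α)/4 = 15.84 W m⁻²; the top layer radiates at T_e = 129.3 K.
The net upward flux σT_e⁴ is constant between every pair of levels, so T_k⁴ = (N+1−k)T_e⁴.
With k = 4: T_4 = (5+1−4)^¼·129.3 K = 153.7 K.

154 K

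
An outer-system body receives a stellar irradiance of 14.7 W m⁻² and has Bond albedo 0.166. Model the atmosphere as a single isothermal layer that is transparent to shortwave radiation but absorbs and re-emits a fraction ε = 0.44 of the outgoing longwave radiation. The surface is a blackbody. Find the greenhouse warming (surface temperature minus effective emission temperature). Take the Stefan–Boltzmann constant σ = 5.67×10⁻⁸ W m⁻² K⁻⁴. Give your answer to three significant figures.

5.49 K

Effective emission temperature (TOA balance): σT_e⁴ = S(1−α)/4 = 3.065 W m⁻² → T_e = 85.75 K.
Surface balance with a leaky layer gives σT_s⁴ = σT_e⁴·2/(2−ε), so T_s = T_e·[2/(2−0.44)]^(1/4) = 91.24 K.
Greenhouse warming: T_s − T_e = 5.495 K.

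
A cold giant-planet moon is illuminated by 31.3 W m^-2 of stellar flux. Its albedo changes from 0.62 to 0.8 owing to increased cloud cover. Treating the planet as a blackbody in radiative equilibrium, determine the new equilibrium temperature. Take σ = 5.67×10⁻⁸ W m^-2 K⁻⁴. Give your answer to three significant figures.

With the new albedo, S(1−α₂)/4 = 1.565 W m^-2, so T₂ = 72.48 K.

72.5 kelvin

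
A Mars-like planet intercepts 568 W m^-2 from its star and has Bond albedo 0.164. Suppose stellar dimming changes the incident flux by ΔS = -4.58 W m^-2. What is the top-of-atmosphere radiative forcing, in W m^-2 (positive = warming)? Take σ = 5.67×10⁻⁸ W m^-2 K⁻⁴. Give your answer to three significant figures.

-0.957 W m^-2

TOA radiative forcing: ΔF = (1−α)ΔS/4 = 0.836·(-4.58)/4 = -0.9572 W m^-2.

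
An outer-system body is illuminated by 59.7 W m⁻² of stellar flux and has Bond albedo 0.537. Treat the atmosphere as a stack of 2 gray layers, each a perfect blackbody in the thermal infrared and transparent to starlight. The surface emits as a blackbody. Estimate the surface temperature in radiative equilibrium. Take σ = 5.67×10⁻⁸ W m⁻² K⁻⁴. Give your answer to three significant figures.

138 kelvin

The effective emission temperature is T_e = [S(1−α)/(4σ)]^¼ = 105.1 K.
Layer-by-layer balance gives σT_s⁴ = (N+1)σT_e⁴, so T_s = 3^¼·105.1 = 138.3 K.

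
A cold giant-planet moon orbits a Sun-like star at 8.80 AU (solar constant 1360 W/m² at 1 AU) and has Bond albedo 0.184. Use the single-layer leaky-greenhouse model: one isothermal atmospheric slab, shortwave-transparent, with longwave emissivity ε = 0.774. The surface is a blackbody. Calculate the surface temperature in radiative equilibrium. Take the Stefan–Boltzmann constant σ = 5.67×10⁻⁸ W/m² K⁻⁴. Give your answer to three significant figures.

By the inverse-square law, S = 1360/8.80² = 17.56 W/m².
The planet radiates to space at T_e = [S(1−α)/(4σ)]^(1/4) = 89.16 K.
The surface balance (absorbed SW + ε·downward IR = σT_s⁴) with T_a⁴ = T_s⁴/2 reduces to T_s = T_e·[2/(2−ε)]^¼ = 100.8 K.

101 kelvin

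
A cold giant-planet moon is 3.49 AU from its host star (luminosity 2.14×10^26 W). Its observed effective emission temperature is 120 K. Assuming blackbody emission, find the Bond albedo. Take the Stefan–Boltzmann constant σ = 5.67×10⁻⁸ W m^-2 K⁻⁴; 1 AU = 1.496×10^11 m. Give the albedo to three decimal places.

0.247

Orbital distance: d = 3.49 AU = 5.221×10^11 m.
Flux at the orbit: S = L/(4πd²) = 2.14×10^26/(4π·(5.22×10^11)²) = 62.47 W m^-2.
Rearranging the radiative balance, α = 1 − 4σT⁴/S.
4σT⁴ = 4·5.67×10⁻⁸·(120)⁴ = 47.03 W m^-2.
1−α = 47.03/62.47 = 0.7528, so α = 0.2472.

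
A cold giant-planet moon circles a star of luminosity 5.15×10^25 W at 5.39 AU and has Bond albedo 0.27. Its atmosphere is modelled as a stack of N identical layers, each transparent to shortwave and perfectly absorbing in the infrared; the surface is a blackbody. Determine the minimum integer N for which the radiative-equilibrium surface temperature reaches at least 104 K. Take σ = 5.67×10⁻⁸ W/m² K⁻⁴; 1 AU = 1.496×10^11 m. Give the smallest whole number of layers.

5

d = 5.39 × 1.496×10^11 m = 8.063×10^11 m.
Spreading L over a sphere of radius d: S = 5.15×10^25/(4π·8.06×10^11²) = 6.303 W/m².
Top-of-atmosphere balance: σT_e⁴ = S(1−α)/4 = 1.150 W/m² → T_e = 67.11 K.
Since T_s⁴ = (N+1)T_e⁴, we need N ≥ (T_s/T_e)⁴ − 1 = 4.766.
The minimum whole number is N = 5.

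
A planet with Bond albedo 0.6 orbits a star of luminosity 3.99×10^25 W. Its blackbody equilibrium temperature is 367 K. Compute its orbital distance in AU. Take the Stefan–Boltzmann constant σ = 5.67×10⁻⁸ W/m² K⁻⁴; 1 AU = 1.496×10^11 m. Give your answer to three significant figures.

0.117 AU

Energy balance gives S = 4σT⁴/(1−α) = 10290 W/m².
From L = 4πd²S, d = √(3.99×10^25/(4π·10290)) = 1.757×10^10 m = 0.1174 AU.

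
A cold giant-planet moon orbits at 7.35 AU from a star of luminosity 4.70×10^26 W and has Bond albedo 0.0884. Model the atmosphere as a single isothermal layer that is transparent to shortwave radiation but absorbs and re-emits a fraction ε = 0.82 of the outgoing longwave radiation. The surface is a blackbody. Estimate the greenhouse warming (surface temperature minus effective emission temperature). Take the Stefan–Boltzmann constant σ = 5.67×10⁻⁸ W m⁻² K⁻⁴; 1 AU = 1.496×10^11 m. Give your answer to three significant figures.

14.9 K

Orbital distance: d = 7.35 AU = 1.100×10^12 m.
S = L/(4πd²) = 30.94 W m⁻².
At the top of the atmosphere, σT_e⁴ = S(1−α)/4 = 7.050 W m⁻², giving T_e = 105.6 K.
The surface balance (absorbed SW + ε·downward IR = σT_s⁴) with T_a⁴ = T_s⁴/2 reduces to T_s = T_e·[2/(2−ε)]^¼ = 120.5 K.
The atmosphere warms the surface by 14.89 K.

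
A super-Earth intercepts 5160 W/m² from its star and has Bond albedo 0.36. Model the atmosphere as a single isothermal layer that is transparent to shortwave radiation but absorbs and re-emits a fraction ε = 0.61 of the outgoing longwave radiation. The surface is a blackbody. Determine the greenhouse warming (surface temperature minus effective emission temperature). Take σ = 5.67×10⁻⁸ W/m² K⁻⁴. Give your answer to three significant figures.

The planet radiates to space at T_e = [S(1−α)/(4σ)]^(1/4) = 347.4 K.
Surface balance with a leaky layer gives σT_s⁴ = σT_e⁴·2/(2−ε), so T_s = T_e·[2/(2−0.61)]^(1/4) = 380.5 K.
Greenhouse warming: T_s − T_e = 33.08 K.

33.1 kelvin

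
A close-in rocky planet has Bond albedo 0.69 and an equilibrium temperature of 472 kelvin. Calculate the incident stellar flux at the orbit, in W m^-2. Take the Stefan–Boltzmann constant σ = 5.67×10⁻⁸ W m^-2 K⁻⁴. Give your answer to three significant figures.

36300 W m^-2

From S(1−α)/4 = σT⁴: S = 4σT⁴/(1−α).
σT⁴ = 5.67×10⁻⁸·(472)⁴ = 2814 W m^-2.
S = 4·2814/0.31 = 36310 W m^-2.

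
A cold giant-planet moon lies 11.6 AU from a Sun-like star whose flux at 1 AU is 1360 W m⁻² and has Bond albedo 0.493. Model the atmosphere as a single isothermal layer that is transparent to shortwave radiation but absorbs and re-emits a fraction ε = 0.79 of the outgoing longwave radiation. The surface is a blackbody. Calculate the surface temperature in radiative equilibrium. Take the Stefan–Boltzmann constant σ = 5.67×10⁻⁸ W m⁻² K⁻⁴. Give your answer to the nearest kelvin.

By the inverse-square law, S = 1360/11.6² = 10.11 W m⁻².
The planet radiates to space at T_e = [S(1−α)/(4σ)]^(1/4) = 68.94 K.
Surface balance with a leaky layer gives σT_s⁴ = σT_e⁴·2/(2−ε), so T_s = T_e·[2/(2−0.79)]^(1/4) = 78.17 K.

78 K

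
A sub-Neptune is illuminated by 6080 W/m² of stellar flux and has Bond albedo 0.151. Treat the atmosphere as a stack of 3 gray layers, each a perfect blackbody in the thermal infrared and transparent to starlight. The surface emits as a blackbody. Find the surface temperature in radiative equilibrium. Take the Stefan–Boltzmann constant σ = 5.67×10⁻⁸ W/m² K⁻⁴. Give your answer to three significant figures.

The effective emission temperature is T_e = [S(1−α)/(4σ)]^¼ = 388.4 K.
Layer-by-layer balance gives σT_s⁴ = (N+1)σT_e⁴, so T_s = 4^¼·388.4 = 549.3 K.

549 kelvin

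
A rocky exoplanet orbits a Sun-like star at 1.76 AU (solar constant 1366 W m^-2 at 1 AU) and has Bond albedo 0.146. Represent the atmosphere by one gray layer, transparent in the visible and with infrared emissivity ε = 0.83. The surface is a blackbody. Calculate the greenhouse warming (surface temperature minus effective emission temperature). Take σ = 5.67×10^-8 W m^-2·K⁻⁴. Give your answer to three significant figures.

29.0 K

Flux at the orbit: S = 1366/(1.76)² = 441.0 W m^-2.
At the top of the atmosphere, σT_e⁴ = S(1−α)/4 = 94.15 W m^-2, giving T_e = 201.9 K.
Surface balance with a leaky layer gives σT_s⁴ = σT_e⁴·2/(2−ε), so T_s = T_e·[2/(2−0.83)]^(1/4) = 230.8 K.
T_s − T_e = 230.8 − 201.9 = 28.95 K.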